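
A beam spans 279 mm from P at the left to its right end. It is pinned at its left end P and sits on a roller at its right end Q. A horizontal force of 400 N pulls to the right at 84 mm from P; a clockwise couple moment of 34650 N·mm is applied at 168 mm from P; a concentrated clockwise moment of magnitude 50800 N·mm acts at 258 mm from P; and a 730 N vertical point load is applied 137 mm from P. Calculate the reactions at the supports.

P_x = -400.0 N, P_y = 65.27 N, Q_y = 664.7 N

ΣM about P: Q_y·279 − 34650 − 50800 − 730·137 = 0 → Q_y = 185460/279 = 664.731 ≈ 664.7 N.
ΣF_y = 0: P_y + 664.731 − 730 = 0 → P_y = 65.27 N.
ΣF_x = 0: P_x + 400 = 0 → P_x = -400.0 N.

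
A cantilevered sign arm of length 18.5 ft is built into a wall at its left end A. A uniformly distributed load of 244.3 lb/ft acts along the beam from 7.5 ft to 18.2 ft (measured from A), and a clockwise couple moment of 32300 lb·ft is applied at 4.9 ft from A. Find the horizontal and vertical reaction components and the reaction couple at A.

Resultant of the distributed load: 244.3 × 10.7 = 2614.01 lb at 12.85 ft from A.
ΣF_x = 0: A_x = 0.
ΣF_y = 0: A_y − 244.3·10.7 = 0 → A_y = 2614 lb.
ΣM about A: M_A − (244.3·10.7)·12.85 − 32300 = 0 → M_A = 65890 lb·ft.

A_x = 0, A_y = 2614 lb, M_A = 65890 lb·ft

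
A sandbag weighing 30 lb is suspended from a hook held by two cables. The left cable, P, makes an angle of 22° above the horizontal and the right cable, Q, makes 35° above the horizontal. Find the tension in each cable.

T_P = 29.30 lb, T_Q = 33.17 lb

ΣF_x = 0: −T_P·cos22° + T_Q·cos35° = 0 → T_Q = 1.13188·T_P.
ΣF_y = 0: T_P·sin22° + T_Q·sin35° = 30.
Substitute: T_P·(0.374607 + 1.13188·0.573576) = 30 → T_P = 29.3018 ≈ 29.30 lb.
Then T_Q = 1.13188 × 29.3018 = 33.17 lb.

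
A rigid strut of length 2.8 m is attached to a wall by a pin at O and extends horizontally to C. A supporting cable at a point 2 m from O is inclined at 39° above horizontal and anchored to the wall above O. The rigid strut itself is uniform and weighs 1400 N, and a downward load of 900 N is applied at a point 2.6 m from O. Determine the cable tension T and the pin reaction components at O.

T = 3416 N, O_x = 2655 N, O_y = 150.0 N

ΣM about O: T·sin39°·2 − 1400·1.4 − 900·2.6 = 0 → T = 4300/(2·0.62932) = 3416.39 ≈ 3416 N.
ΣF_x = 0: O_x − T·cos39° = 0 → O_x = 3416.39 × 0.777146 = 2655 N.
ΣF_y = 0: O_y + T·sin39° − 1400 − 900 = 0 → O_y = 2300 − 3416.39 × 0.62932 = 150.0 N.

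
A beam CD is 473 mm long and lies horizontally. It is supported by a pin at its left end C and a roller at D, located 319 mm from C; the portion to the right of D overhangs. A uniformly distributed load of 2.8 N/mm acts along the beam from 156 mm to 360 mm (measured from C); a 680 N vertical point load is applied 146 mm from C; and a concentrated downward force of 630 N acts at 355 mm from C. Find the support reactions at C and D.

Resultant of the distributed load: 2.8 × 204 = 571.2 N at 258 mm from C.
Moments about C: D_y·319 − (2.8·204)·258 − 680·146 − 630·355 = 0 → D_y = 470299.6/319 = 1474.29 ≈ 1474 N.
ΣF_y = 0: C_y + 1474.29 − 2.8·204 − 680 − 630 = 0 → C_y = 406.9 N.
ΣF_x = 0: no horizontal applied forces, so C_x = 0.

C_x = 0, C_y = 406.9 N, D_y = 1474 N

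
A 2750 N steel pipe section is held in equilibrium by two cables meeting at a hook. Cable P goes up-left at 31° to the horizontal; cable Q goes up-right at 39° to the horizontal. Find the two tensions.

ΣF_x = 0: −T_P·cos31° + T_Q·cos39° = 0 → T_Q = 1.10297·T_P.
ΣF_y = 0: T_P·sin31° + T_Q·sin39° = 2750.
Substitute: T_P·(0.515038 + 1.10297·0.62932) = 2750 → T_P = 2274.31 ≈ 2274 N.
Then T_Q = 1.10297 × 2274.31 = 2508 N.

T_P = 2274 N, T_Q = 2508 N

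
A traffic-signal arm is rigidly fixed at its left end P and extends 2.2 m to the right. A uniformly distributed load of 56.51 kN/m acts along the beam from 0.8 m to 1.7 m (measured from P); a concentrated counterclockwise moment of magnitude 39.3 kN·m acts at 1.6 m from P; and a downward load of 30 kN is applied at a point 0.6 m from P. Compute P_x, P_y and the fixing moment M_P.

P_x = 0, P_y = 80.86 kN, M_P = 42.27 kN·m

Resultant of the distributed load: 56.51 × 0.9 = 50.859 kN at 1.25 m from P.
ΣF_x = 0: P_x = 0.
ΣF_y = 0: P_y − 56.51·0.9 − 30 = 0 → P_y = 80.86 kN.
ΣM about P: M_P − (56.51·0.9)·1.25 + 39.3 − 30·0.6 = 0 → M_P = 42.27 kN·m.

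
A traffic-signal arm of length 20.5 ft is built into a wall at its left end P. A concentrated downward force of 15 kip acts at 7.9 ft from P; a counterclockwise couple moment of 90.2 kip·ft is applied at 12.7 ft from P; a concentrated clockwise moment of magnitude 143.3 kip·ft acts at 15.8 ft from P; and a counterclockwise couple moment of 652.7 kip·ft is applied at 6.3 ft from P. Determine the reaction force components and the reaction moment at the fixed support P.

P_x = 0, P_y = 15.00 kip, M_P = -481.1 kip·ft

ΣF_x = 0: P_x = 0.
ΣF_y = 0: P_y − 15 = 0 → P_y = 15.00 kip.
ΣM about P: M_P − 15·7.9 + 90.2 − 143.3 + 652.7 = 0 → M_P = -481.1 kip·ft.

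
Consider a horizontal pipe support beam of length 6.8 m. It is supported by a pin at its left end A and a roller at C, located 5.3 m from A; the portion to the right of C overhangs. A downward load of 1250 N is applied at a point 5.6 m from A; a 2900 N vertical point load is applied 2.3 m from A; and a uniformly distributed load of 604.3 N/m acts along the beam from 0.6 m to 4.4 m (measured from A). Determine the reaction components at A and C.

A_x = 0, A_y = 2784 N, C_y = 3662 N

Resultant of the distributed load: 604.3 × 3.8 = 2296.34 N at 2.5 m from A.
ΣM about A: C_y·5.3 − 1250·5.6 − 2900·2.3 − (604.3·3.8)·2.5 = 0 → C_y = 19410.85/5.3 = 3662.42 ≈ 3662 N.
ΣF_y = 0: A_y + 3662.42 − 1250 − 2900 − 604.3·3.8 = 0 → A_y = 2784 N.
ΣF_x = 0: no horizontal applied forces, so A_x = 0.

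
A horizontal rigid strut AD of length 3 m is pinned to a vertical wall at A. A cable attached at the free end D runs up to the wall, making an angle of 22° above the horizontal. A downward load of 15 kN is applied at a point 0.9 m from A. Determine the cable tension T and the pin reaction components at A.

ΣM about A: T·sin22°·3 − 15·0.9 = 0 → T = 13.5/(3·0.374607) = 12.0126 ≈ 12.01 kN.
ΣF_x = 0: A_x − T·cos22° = 0 → A_x = 12.0126 × 0.927184 = 11.14 kN.
ΣF_y = 0: A_y + T·sin22° − 15 = 0 → A_y = 15 − 12.0126 × 0.374607 = 10.50 kN.

T = 12.01 kN, A_x = 11.14 kN, A_y = 10.50 kN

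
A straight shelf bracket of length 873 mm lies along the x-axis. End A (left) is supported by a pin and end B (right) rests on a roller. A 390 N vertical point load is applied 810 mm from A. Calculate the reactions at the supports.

A_x = 0, A_y = 28.14 N, B_y = 361.9 N

Moments about A: B_y·873 − 390·810 = 0 → B_y = 315900/873 = 361.856 ≈ 361.9 N.
ΣF_y = 0: A_y + 361.856 − 390 = 0 → A_y = 28.14 N.
ΣF_x = 0: no horizontal applied forces, so A_x = 0.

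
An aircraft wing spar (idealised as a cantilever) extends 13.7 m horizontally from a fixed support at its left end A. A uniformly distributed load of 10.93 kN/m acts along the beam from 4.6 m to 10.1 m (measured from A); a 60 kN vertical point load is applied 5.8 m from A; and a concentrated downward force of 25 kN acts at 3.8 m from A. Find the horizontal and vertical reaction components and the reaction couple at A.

A_x = 0, A_y = 145.1 kN, M_A = 884.8 kN·m

Resultant of the distributed load: 10.93 × 5.5 = 60.115 kN at 7.35 m from A.
ΣF_x = 0: A_x = 0.
ΣF_y = 0: A_y − 10.93·5.5 − 60 − 25 = 0 → A_y = 145.1 kN.
ΣM about A: M_A − (10.93·5.5)·7.35 − 60·5.8 − 25·3.8 = 0 → M_A = 884.8 kN·m.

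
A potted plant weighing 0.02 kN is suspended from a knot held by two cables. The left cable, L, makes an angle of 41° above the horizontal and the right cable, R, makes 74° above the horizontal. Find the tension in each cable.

ΣF_x = 0: −T_L·cos41° + T_R·cos74° = 0 → T_R = 2.73805·T_L.
ΣF_y = 0: T_L·sin41° + T_R·sin74° = 0.02.
Substitute: T_L·(0.656059 + 2.73805·0.961262) = 0.02 → T_L = 0.00608265 ≈ 0.006083 kN.
Then T_R = 2.73805 × 0.00608265 = 0.01665 kN.

T_L = 0.006083 kN, T_R = 0.01665 kN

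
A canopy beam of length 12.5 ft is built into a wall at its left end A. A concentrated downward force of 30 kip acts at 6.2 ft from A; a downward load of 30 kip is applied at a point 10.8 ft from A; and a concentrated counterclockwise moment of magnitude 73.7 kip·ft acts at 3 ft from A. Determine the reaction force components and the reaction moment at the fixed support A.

ΣF_x = 0: A_x = 0.
ΣF_y = 0: A_y − 30 − 30 = 0 → A_y = 60.00 kip.
ΣM about A: M_A − 30·6.2 − 30·10.8 + 73.7 = 0 → M_A = 436.3 kip·ft.

A_x = 0, A_y = 60.00 kip, M_A = 436.3 kip·ft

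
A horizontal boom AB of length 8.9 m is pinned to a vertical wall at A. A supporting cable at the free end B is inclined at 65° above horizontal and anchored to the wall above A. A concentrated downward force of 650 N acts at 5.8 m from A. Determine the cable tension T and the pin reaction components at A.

ΣM about A: T·sin65°·8.9 − 650·5.8 = 0 → T = 3770/(8.9·0.906308) = 467.386 ≈ 467.4 N.
ΣF_x = 0: A_x − T·cos65° = 0 → A_x = 467.386 × 0.422618 = 197.5 N.
ΣF_y = 0: A_y + T·sin65° − 650 = 0 → A_y = 650 − 467.386 × 0.906308 = 226.4 N.

T = 467.4 N, A_x = 197.5 N, A_y = 226.4 N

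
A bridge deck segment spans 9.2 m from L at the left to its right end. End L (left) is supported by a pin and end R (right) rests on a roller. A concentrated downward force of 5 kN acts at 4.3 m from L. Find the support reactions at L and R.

L_x = 0, L_y = 2.663 kN, R_y = 2.337 kN

ΣM about L: R_y·9.2 − 5·4.3 = 0 → R_y = 21.5/9.2 = 2.33696 ≈ 2.337 kN.
ΣF_y = 0: L_y + 2.33696 − 5 = 0 → L_y = 2.663 kN.
ΣF_x = 0: no horizontal applied forces, so L_x = 0.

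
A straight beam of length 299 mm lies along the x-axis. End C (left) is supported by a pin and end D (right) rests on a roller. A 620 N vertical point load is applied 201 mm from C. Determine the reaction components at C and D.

Taking moments about C: D_y·299 − 620·201 = 0 → D_y = 124620/299 = 416.789 ≈ 416.8 N.
ΣF_y = 0: C_y + 416.789 − 620 = 0 → C_y = 203.2 N.
ΣF_x = 0: no horizontal applied forces, so C_x = 0.

C_x = 0, C_y = 203.2 N, D_y = 416.8 N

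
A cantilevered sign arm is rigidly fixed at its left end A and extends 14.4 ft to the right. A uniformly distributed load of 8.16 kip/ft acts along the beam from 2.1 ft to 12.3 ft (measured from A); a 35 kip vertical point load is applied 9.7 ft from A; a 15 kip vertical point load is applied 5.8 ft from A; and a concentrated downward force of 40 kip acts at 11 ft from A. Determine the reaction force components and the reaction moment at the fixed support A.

Resultant of the distributed load: 8.16 × 10.2 = 83.232 kip at 7.2 ft from A.
ΣF_x = 0: A_x = 0.
ΣF_y = 0: A_y − 8.16·10.2 − 35 − 15 − 40 = 0 → A_y = 173.2 kip.
ΣM about A: M_A − (8.16·10.2)·7.2 − 35·9.7 − 15·5.8 − 40·11 = 0 → M_A = 1466 kip·ft.

A_x = 0, A_y = 173.2 kip, M_A = 1466 kip·ft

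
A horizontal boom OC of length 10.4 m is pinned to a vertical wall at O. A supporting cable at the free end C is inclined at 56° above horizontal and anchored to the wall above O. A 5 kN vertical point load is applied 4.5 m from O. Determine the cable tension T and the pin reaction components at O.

ΣM about O: T·sin56°·10.4 − 5·4.5 = 0 → T = 22.5/(10.4·0.829038) = 2.6096 ≈ 2.610 kN.
ΣF_x = 0: O_x − T·cos56° = 0 → O_x = 2.6096 × 0.559193 = 1.459 kN.
ΣF_y = 0: O_y + T·sin56° − 5 = 0 → O_y = 5 − 2.6096 × 0.829038 = 2.837 kN.

T = 2.610 kN, O_x = 1.459 kN, O_y = 2.837 kN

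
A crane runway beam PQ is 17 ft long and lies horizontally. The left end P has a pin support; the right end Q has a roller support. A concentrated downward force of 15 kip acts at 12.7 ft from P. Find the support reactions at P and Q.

ΣM about P: Q_y·17 − 15·12.7 = 0 → Q_y = 190.5/17 = 11.2059 ≈ 11.21 kip.
ΣF_y = 0: P_y + 11.2059 − 15 = 0 → P_y = 3.794 kip.
ΣF_x = 0: no horizontal applied forces, so P_x = 0.

P_x = 0, P_y = 3.794 kip, Q_y = 11.21 kip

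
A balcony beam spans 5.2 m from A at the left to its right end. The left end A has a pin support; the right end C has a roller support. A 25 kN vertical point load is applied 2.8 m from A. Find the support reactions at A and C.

Moments about A: C_y·5.2 − 25·2.8 = 0 → C_y = 70/5.2 = 13.4615 ≈ 13.46 kN.
ΣF_y = 0: A_y + 13.4615 − 25 = 0 → A_y = 11.54 kN.
ΣF_x = 0: no horizontal applied forces, so A_x = 0.

A_x = 0, A_y = 11.54 kN, C_y = 13.46 kN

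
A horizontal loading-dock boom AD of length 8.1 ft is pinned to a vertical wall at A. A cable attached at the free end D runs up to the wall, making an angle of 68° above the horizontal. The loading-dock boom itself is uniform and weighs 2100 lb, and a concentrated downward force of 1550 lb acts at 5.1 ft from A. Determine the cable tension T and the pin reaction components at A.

T = 2185 lb, A_x = 818.5 lb, A_y = 1624 lb

ΣM about A: T·sin68°·8.1 − 2100·4.05 − 1550·5.1 = 0 → T = 16410/(8.1·0.927184) = 2185.03 ≈ 2185 lb.
ΣF_x = 0: A_x − T·cos68° = 0 → A_x = 2185.03 × 0.374607 = 818.5 lb.
ΣF_y = 0: A_y + T·sin68° − 2100 − 1550 = 0 → A_y = 3650 − 2185.03 × 0.927184 = 1624 lb.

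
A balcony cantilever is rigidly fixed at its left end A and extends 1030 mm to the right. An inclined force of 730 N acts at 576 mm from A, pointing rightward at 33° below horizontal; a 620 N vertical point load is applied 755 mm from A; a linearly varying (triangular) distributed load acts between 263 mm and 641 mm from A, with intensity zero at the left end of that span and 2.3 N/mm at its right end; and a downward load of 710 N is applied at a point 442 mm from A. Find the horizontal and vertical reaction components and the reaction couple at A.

A_x = -612.2 N, A_y = 2162 N, M_A = 1235000 N·mm

Resultant of the triangular load: ½ × 2.3 × 378 = 434.7 N, acting at 515 mm from A (one-third of the span from the peak).
ΣF_x = 0: A_x + 730·cos33° = 0 → A_x = -612.2 N.
ΣF_y = 0: A_y − 730·sin33° − 620 − ½·2.3·378 − 710 = 0 → A_y = 2162 N.
ΣM about A: M_A − 730·sin33°·576 − 620·755 − (½·2.3·378)·515 − 710·442 = 0 → M_A = 1235000 N·mm.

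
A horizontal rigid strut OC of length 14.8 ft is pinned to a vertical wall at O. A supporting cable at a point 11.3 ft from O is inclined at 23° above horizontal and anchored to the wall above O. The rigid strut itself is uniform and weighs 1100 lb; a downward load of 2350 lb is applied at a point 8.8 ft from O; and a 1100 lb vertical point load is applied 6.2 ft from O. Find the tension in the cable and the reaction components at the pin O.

ΣM about O: T·sin23°·11.3 − 1100·7.4 − 2350·8.8 − 1100·6.2 = 0 → T = 35640/(11.3·0.390731) = 8072 lb.
ΣF_x = 0: O_x − T·cos23° = 0 → O_x = 8072 × 0.920505 = 7430 lb.
ΣF_y = 0: O_y + T·sin23° − 1100 − 2350 − 1100 = 0 → O_y = 4550 − 8072 × 0.390731 = 1396 lb.

T = 8072 lb, O_x = 7430 lb, O_y = 1396 lb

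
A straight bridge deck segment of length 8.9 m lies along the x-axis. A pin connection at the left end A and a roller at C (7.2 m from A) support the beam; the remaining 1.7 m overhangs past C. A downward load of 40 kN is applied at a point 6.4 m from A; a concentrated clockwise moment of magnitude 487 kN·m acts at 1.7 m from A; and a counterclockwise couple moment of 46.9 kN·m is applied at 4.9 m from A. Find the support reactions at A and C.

A_x = 0, A_y = -56.68 kN, C_y = 96.68 kN

ΣM about A: C_y·7.2 − 40·6.4 − 487 + 46.9 = 0 → C_y = 696.1/7.2 = 96.6806 ≈ 96.68 kN.
ΣF_y = 0: A_y + 96.6806 − 40 = 0 → A_y = -56.68 kN.
ΣF_x = 0: no horizontal applied forces, so A_x = 0.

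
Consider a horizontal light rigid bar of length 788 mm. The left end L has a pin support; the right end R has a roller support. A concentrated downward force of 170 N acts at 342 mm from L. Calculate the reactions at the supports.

Taking moments about L: R_y·788 − 170·342 = 0 → R_y = 58140/788 = 73.7817 ≈ 73.78 N.
ΣF_y = 0: L_y + 73.7817 − 170 = 0 → L_y = 96.22 N.
ΣF_x = 0: no horizontal applied forces, so L_x = 0.

L_x = 0, L_y = 96.22 N, R_y = 73.78 N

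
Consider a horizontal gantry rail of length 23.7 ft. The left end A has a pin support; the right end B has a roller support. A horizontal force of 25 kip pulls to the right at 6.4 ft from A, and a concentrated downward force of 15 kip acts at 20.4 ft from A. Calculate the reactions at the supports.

Taking moments about A: B_y·23.7 − 15·20.4 = 0 → B_y = 306/23.7 = 12.9114 ≈ 12.91 kip.
ΣF_y = 0: A_y + 12.9114 − 15 = 0 → A_y = 2.089 kip.
ΣF_x = 0: A_x + 25 = 0 → A_x = -25.00 kip.

A_x = -25.00 kip, A_y = 2.089 kip, B_y = 12.91 kip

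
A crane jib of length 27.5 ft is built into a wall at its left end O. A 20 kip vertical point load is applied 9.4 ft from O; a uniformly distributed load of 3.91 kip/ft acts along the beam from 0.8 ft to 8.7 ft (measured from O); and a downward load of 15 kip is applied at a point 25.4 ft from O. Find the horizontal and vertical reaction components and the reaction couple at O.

O_x = 0, O_y = 65.89 kip, M_O = 715.7 kip·ft

Resultant of the distributed load: 3.91 × 7.9 = 30.889 kip at 4.75 ft from O.
ΣF_x = 0: O_x = 0.
ΣF_y = 0: O_y − 20 − 3.91·7.9 − 15 = 0 → O_y = 65.89 kip.
ΣM about O: M_O − 20·9.4 − (3.91·7.9)·4.75 − 15·25.4 = 0 → M_O = 715.7 kip·ft.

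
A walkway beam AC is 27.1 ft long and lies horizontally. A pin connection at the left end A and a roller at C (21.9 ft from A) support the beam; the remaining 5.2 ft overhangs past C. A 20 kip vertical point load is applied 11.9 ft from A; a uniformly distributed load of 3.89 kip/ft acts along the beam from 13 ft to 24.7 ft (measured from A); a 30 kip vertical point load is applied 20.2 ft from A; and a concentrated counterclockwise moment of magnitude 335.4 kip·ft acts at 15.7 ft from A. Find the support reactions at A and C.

A_x = 0, A_y = 33.11 kip, C_y = 62.40 kip

Resultant of the distributed load: 3.89 × 11.7 = 45.513 kip at 18.85 ft from A.
Moments about A: C_y·21.9 − 20·11.9 − (3.89·11.7)·18.85 − 30·20.2 + 335.4 = 0 → C_y = 1366.52005/21.9 = 62.3982 ≈ 62.40 kip.
ΣF_y = 0: A_y + 62.3982 − 20 − 3.89·11.7 − 30 = 0 → A_y = 33.11 kip.
ΣF_x = 0: no horizontal applied forces, so A_x = 0.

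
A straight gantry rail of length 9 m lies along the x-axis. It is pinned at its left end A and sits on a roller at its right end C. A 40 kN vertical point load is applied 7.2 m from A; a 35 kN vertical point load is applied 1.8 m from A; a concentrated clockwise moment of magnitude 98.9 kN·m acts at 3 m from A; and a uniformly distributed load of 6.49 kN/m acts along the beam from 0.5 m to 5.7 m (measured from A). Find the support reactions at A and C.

Resultant of the distributed load: 6.49 × 5.2 = 33.748 kN at 3.1 m from A.
ΣM about A: C_y·9 − 40·7.2 − 35·1.8 − 98.9 − (6.49·5.2)·3.1 = 0 → C_y = 554.5188/9 = 61.6132 ≈ 61.61 kN.
ΣF_y = 0: A_y + 61.6132 − 40 − 35 − 6.49·5.2 = 0 → A_y = 47.13 kN.
ΣF_x = 0: no horizontal applied forces, so A_x = 0.

A_x = 0, A_y = 47.13 kN, C_y = 61.61 kN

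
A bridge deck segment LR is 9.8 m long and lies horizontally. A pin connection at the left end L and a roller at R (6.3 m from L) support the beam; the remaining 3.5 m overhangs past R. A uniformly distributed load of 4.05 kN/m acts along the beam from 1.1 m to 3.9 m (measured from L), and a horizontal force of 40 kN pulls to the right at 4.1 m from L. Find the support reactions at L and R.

Resultant of the distributed load: 4.05 × 2.8 = 11.34 kN at 2.5 m from L.
Taking moments about L: R_y·6.3 − (4.05·2.8)·2.5 = 0 → R_y = 28.35/6.3 = 4.500 kN.
ΣF_y = 0: L_y + 4.5 − 4.05·2.8 = 0 → L_y = 6.840 kN.
ΣF_x = 0: L_x + 40 = 0 → L_x = -40.00 kN.

L_x = -40.00 kN, L_y = 6.840 kN, R_y = 4.500 kN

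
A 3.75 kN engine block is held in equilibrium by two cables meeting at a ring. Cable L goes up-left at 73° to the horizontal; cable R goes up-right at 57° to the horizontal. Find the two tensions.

T_L = 2.666 kN, T_R = 1.431 kN

ΣF_x = 0: −T_L·cos73° + T_R·cos57° = 0 → T_R = 0.536817·T_L.
ΣF_y = 0: T_L·sin73° + T_R·sin57° = 3.75.
Substitute: T_L·(0.956305 + 0.536817·0.838671) = 3.75 → T_L = 2.66616 ≈ 2.666 kN.
Then T_R = 0.536817 × 2.66616 = 1.431 kN.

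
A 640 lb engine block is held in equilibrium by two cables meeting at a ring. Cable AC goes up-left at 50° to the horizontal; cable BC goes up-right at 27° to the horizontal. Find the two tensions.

T_AC = 585.2 lb, T_BC = 422.2 lb

ΣF_x = 0: −T_AC·cos50° + T_BC·cos27° = 0 → T_BC = 0.721417·T_AC.
ΣF_y = 0: T_AC·sin50° + T_BC·sin27° = 640.
Substitute: T_AC·(0.766044 + 0.721417·0.45399) = 640 → T_AC = 585.244 ≈ 585.2 lb.
Then T_BC = 0.721417 × 585.244 = 422.2 lb.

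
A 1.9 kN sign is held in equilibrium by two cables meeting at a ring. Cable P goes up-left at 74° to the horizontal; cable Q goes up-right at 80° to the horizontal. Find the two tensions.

T_P = 0.7526 kN, T_Q = 1.195 kN

ΣF_x = 0: −T_P·cos74° + T_Q·cos80° = 0 → T_Q = 1.58733·T_P.
ΣF_y = 0: T_P·sin74° + T_Q·sin80° = 1.9.
Substitute: T_P·(0.961262 + 1.58733·0.984808) = 1.9 → T_P = 0.752631 ≈ 0.7526 kN.
Then T_Q = 1.58733 × 0.752631 = 1.195 kN.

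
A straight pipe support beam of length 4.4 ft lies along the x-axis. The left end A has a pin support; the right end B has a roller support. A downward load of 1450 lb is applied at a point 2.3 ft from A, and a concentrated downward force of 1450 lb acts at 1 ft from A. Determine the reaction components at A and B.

Moments about A: B_y·4.4 − 1450·2.3 − 1450·1 = 0 → B_y = 4785/4.4 = 1087.5 ≈ 1088 lb.
ΣF_y = 0: A_y + 1087.5 − 1450 − 1450 = 0 → A_y = 1812 lb.
ΣF_x = 0: no horizontal applied forces, so A_x = 0.

A_x = 0, A_y = 1812 lb, B_y = 1088 lb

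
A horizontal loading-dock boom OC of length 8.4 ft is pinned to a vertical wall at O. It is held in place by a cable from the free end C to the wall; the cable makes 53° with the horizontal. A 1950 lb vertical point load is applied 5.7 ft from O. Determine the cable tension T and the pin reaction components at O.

ΣM about O: T·sin53°·8.4 − 1950·5.7 = 0 → T = 11115/(8.4·0.798636) = 1656.84 ≈ 1657 lb.
ΣF_x = 0: O_x − T·cos53° = 0 → O_x = 1656.84 × 0.601815 = 997.1 lb.
ΣF_y = 0: O_y + T·sin53° − 1950 = 0 → O_y = 1950 − 1656.84 × 0.798636 = 626.8 lb.

T = 1657 lb, O_x = 997.1 lb, O_y = 626.8 lb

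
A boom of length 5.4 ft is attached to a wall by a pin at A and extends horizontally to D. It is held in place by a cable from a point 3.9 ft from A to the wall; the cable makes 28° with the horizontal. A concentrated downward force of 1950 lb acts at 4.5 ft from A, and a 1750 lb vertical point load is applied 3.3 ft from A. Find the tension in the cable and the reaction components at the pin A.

T = 7947 lb, A_x = 7017 lb, A_y = -30.77 lb

ΣM about A: T·sin28°·3.9 − 1950·4.5 − 1750·3.3 = 0 → T = 14550/(3.9·0.469472) = 7946.73 ≈ 7947 lb.
ΣF_x = 0: A_x − T·cos28° = 0 → A_x = 7946.73 × 0.882948 = 7017 lb.
ΣF_y = 0: A_y + T·sin28° − 1950 − 1750 = 0 → A_y = 3700 − 7946.73 × 0.469472 = -30.77 lb.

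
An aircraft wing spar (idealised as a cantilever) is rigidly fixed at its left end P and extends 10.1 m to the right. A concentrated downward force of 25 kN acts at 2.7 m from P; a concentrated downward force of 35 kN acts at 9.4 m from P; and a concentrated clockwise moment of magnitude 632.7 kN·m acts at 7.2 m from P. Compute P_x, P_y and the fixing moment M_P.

ΣF_x = 0: P_x = 0.
ΣF_y = 0: P_y − 25 − 35 = 0 → P_y = 60.00 kN.
ΣM about P: M_P − 25·2.7 − 35·9.4 − 632.7 = 0 → M_P = 1029 kN·m.

P_x = 0, P_y = 60.00 kN, M_P = 1029 kN·m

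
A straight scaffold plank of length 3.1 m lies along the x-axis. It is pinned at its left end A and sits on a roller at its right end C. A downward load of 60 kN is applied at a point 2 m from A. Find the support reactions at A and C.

Taking moments about A: C_y·3.1 − 60·2 = 0 → C_y = 120/3.1 = 38.7097 ≈ 38.71 kN.
ΣF_y = 0: A_y + 38.7097 − 60 = 0 → A_y = 21.29 kN.
ΣF_x = 0: no horizontal applied forces, so A_x = 0.

A_x = 0, A_y = 21.29 kN, C_y = 38.71 kN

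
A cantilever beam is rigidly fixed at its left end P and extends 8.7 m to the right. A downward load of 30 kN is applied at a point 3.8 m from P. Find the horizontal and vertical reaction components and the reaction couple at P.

P_x = 0, P_y = 30.00 kN, M_P = 114.0 kN·m

ΣF_x = 0: P_x = 0.
ΣF_y = 0: P_y − 30 = 0 → P_y = 30.00 kN.
ΣM about P: M_P − 30·3.8 = 0 → M_P = 114.0 kN·m.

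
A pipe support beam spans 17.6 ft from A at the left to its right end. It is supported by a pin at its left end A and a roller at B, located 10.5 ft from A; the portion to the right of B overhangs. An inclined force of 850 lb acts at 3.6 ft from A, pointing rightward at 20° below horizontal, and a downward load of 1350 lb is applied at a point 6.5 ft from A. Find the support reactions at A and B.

A_x = -798.7 lb, A_y = 705.3 lb, B_y = 935.4 lb

ΣM about A: B_y·10.5 − 850·sin20°·3.6 − 1350·6.5 = 0 → B_y = 9821.58/10.5 = 935.389 ≈ 935.4 lb.
ΣF_y = 0: A_y + 935.389 − 850·sin20° − 1350 = 0 → A_y = 705.3 lb.
ΣF_x = 0: A_x + 850·cos20° = 0 → A_x = -798.7 lb.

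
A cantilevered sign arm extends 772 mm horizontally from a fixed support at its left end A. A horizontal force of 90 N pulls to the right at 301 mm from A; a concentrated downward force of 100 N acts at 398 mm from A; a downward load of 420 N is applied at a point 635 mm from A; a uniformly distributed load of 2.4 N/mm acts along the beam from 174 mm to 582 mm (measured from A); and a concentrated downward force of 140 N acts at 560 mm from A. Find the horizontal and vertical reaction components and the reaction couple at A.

Resultant of the distributed load: 2.4 × 408 = 979.2 N at 378 mm from A.
ΣF_x = 0: A_x + 90 = 0 → A_x = -90.00 N.
ΣF_y = 0: A_y − 100 − 420 − 2.4·408 − 140 = 0 → A_y = 1639 N.
ΣM about A: M_A − 100·398 − 420·635 − (2.4·408)·378 − 140·560 = 0 → M_A = 755000 N·mm.

A_x = -90.00 N, A_y = 1639 N, M_A = 755000 N·mm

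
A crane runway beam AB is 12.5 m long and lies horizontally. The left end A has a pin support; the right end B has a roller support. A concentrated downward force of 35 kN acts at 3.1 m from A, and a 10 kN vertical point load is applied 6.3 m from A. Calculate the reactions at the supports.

A_x = 0, A_y = 31.28 kN, B_y = 13.72 kN

ΣM about A: B_y·12.5 − 35·3.1 − 10·6.3 = 0 → B_y = 171.5/12.5 = 13.72 kN.
ΣF_y = 0: A_y + 13.72 − 35 − 10 = 0 → A_y = 31.28 kN.
ΣF_x = 0: no horizontal applied forces, so A_x = 0.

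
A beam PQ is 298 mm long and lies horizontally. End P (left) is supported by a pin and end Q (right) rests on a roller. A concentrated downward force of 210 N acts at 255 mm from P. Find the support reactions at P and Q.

Moments about P: Q_y·298 − 210·255 = 0 → Q_y = 53550/298 = 179.698 ≈ 179.7 N.
ΣF_y = 0: P_y + 179.698 − 210 = 0 → P_y = 30.30 N.
ΣF_x = 0: no horizontal applied forces, so P_x = 0.

P_x = 0, P_y = 30.30 N, Q_y = 179.7 N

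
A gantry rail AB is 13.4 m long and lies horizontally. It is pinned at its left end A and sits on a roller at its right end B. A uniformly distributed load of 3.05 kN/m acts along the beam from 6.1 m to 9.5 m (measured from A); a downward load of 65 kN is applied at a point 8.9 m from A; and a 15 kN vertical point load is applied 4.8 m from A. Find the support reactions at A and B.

Resultant of the distributed load: 3.05 × 3.4 = 10.37 kN at 7.8 m from A.
Taking moments about A: B_y·13.4 − (3.05·3.4)·7.8 − 65·8.9 − 15·4.8 = 0 → B_y = 731.386/13.4 = 54.581 ≈ 54.58 kN.
ΣF_y = 0: A_y + 54.581 − 3.05·3.4 − 65 − 15 = 0 → A_y = 35.79 kN.
ΣF_x = 0: no horizontal applied forces, so A_x = 0.

A_x = 0, A_y = 35.79 kN, B_y = 54.58 kN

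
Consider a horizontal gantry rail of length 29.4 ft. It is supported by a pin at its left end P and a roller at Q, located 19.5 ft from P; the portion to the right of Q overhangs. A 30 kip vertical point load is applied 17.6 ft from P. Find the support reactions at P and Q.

Moments about P: Q_y·19.5 − 30·17.6 = 0 → Q_y = 528/19.5 = 27.0769 ≈ 27.08 kip.
ΣF_y = 0: P_y + 27.0769 − 30 = 0 → P_y = 2.923 kip.
ΣF_x = 0: no horizontal applied forces, so P_x = 0.

P_x = 0, P_y = 2.923 kip, Q_y = 27.08 kip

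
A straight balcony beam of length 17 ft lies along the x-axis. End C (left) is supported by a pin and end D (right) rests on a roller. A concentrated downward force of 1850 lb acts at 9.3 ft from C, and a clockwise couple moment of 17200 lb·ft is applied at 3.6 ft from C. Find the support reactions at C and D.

C_x = 0, C_y = -173.8 lb, D_y = 2024 lb

Moments about C: D_y·17 − 1850·9.3 − 17200 = 0 → D_y = 34405/17 = 2023.82 ≈ 2024 lb.
ΣF_y = 0: C_y + 2023.82 − 1850 = 0 → C_y = -173.8 lb.
ΣF_x = 0: no horizontal applied forces, so C_x = 0.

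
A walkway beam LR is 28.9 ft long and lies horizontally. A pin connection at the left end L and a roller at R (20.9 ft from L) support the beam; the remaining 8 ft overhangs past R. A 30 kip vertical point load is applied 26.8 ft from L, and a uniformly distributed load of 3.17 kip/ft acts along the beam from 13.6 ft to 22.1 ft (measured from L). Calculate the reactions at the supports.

Resultant of the distributed load: 3.17 × 8.5 = 26.945 kip at 17.85 ft from L.
Moments about L: R_y·20.9 − 30·26.8 − (3.17·8.5)·17.85 = 0 → R_y = 1284.96825/20.9 = 61.4817 ≈ 61.48 kip.
ΣF_y = 0: L_y + 61.4817 − 30 − 3.17·8.5 = 0 → L_y = -4.537 kip.
ΣF_x = 0: no horizontal applied forces, so L_x = 0.

L_x = 0, L_y = -4.537 kip, R_y = 61.48 kip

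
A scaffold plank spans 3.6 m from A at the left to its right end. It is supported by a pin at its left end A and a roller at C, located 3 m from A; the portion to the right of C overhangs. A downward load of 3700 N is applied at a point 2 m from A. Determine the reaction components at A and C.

A_x = 0, A_y = 1233 N, C_y = 2467 N

Taking moments about A: C_y·3 − 3700·2 = 0 → C_y = 7400/3 = 2466.67 ≈ 2467 N.
ΣF_y = 0: A_y + 2466.67 − 3700 = 0 → A_y = 1233 N.
ΣF_x = 0: no horizontal applied forces, so A_x = 0.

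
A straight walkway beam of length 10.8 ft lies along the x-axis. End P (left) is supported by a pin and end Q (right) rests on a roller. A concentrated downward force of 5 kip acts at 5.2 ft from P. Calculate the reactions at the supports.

ΣM about P: Q_y·10.8 − 5·5.2 = 0 → Q_y = 26/10.8 = 2.40741 ≈ 2.407 kip.
ΣF_y = 0: P_y + 2.40741 − 5 = 0 → P_y = 2.593 kip.
ΣF_x = 0: no horizontal applied forces, so P_x = 0.

P_x = 0, P_y = 2.593 kip, Q_y = 2.407 kip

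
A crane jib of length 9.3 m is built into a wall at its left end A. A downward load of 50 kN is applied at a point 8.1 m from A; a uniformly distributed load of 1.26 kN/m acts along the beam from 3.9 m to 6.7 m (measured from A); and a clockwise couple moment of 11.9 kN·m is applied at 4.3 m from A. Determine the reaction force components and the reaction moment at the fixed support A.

Resultant of the distributed load: 1.26 × 2.8 = 3.528 kN at 5.3 m from A.
ΣF_x = 0: A_x = 0.
ΣF_y = 0: A_y − 50 − 1.26·2.8 = 0 → A_y = 53.53 kN.
ΣM about A: M_A − 50·8.1 − (1.26·2.8)·5.3 − 11.9 = 0 → M_A = 435.6 kN·m.

A_x = 0, A_y = 53.53 kN, M_A = 435.6 kN·m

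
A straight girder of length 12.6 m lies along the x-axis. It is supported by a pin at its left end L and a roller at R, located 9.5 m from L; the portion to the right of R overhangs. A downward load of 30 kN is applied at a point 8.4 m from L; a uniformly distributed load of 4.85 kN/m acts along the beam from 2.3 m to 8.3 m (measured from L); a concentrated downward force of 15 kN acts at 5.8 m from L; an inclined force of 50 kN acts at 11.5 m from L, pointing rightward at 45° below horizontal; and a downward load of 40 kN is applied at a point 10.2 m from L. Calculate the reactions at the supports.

L_x = -35.36 kN, L_y = 11.79 kN, R_y = 137.7 kN

Resultant of the distributed load: 4.85 × 6 = 29.1 kN at 5.3 m from L.
ΣM about L: R_y·9.5 − 30·8.4 − (4.85·6)·5.3 − 15·5.8 − 50·sin45°·11.5 − 40·10.2 = 0 → R_y = 1307.82/9.5 = 137.665 ≈ 137.7 kN.
ΣF_y = 0: L_y + 137.665 − 30 − 4.85·6 − 15 − 50·sin45° − 40 = 0 → L_y = 11.79 kN.
ΣF_x = 0: L_x + 50·cos45° = 0 → L_x = -35.36 kN.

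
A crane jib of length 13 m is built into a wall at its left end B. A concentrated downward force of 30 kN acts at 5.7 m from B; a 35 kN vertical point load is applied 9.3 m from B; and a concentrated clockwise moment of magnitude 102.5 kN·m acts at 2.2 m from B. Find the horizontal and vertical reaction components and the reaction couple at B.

ΣF_x = 0: B_x = 0.
ΣF_y = 0: B_y − 30 − 35 = 0 → B_y = 65.00 kN.
ΣM about B: M_B − 30·5.7 − 35·9.3 − 102.5 = 0 → M_B = 599.0 kN·m.

B_x = 0, B_y = 65.00 kN, M_B = 599.0 kN·m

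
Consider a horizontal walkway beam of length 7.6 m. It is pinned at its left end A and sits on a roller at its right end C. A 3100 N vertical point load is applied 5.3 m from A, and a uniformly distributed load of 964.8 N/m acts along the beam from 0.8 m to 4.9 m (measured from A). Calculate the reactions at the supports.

A_x = 0, A_y = 3410 N, C_y = 3645 N

Resultant of the distributed load: 964.8 × 4.1 = 3955.68 N at 2.85 m from A.
Taking moments about A: C_y·7.6 − 3100·5.3 − (964.8·4.1)·2.85 = 0 → C_y = 27703.688/7.6 = 3645.22 ≈ 3645 N.
ΣF_y = 0: A_y + 3645.22 − 3100 − 964.8·4.1 = 0 → A_y = 3410 N.
ΣF_x = 0: no horizontal applied forces, so A_x = 0.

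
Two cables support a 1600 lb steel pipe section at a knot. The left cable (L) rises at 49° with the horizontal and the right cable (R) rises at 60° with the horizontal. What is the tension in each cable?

ΣF_x = 0: −T_L·cos49° + T_R·cos60° = 0 → T_R = 1.31212·T_L.
ΣF_y = 0: T_L·sin49° + T_R·sin60° = 1600.
Substitute: T_L·(0.75471 + 1.31212·0.866025) = 1600 → T_L = 846.096 ≈ 846.1 lb.
Then T_R = 1.31212 × 846.096 = 1110 lb.

T_L = 846.1 lb, T_R = 1110 lb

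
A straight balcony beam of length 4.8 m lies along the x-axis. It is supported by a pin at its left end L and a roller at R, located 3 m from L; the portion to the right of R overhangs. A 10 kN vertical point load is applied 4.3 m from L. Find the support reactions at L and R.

L_x = 0, L_y = -4.333 kN, R_y = 14.33 kN

Moments about L: R_y·3 − 10·4.3 = 0 → R_y = 43/3 = 14.3333 ≈ 14.33 kN.
ΣF_y = 0: L_y + 14.3333 − 10 = 0 → L_y = -4.333 kN.
ΣF_x = 0: no horizontal applied forces, so L_x = 0.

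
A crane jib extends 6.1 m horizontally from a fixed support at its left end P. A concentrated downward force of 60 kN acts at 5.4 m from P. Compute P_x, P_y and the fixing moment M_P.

ΣF_x = 0: P_x = 0.
ΣF_y = 0: P_y − 60 = 0 → P_y = 60.00 kN.
ΣM about P: M_P − 60·5.4 = 0 → M_P = 324.0 kN·m.

P_x = 0, P_y = 60.00 kN, M_P = 324.0 kN·m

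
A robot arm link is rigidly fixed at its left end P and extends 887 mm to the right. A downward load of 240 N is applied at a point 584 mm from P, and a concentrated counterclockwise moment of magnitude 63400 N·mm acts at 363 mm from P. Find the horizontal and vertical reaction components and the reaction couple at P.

ΣF_x = 0: P_x = 0.
ΣF_y = 0: P_y − 240 = 0 → P_y = 240.0 N.
ΣM about P: M_P − 240·584 + 63400 = 0 → M_P = 76760 N·mm.

P_x = 0, P_y = 240.0 N, M_P = 76760 N·mm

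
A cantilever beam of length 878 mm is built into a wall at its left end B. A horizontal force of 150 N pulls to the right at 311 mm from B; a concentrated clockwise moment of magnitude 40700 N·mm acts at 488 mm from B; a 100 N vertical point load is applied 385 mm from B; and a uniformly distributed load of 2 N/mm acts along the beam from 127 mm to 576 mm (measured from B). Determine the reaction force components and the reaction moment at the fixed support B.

Resultant of the distributed load: 2 × 449 = 898 N at 351.5 mm from B.
ΣF_x = 0: B_x + 150 = 0 → B_x = -150.0 N.
ΣF_y = 0: B_y − 100 − 2·449 = 0 → B_y = 998.0 N.
ΣM about B: M_B − 40700 − 100·385 − (2·449)·351.5 = 0 → M_B = 394800 N·mm.

B_x = -150.0 N, B_y = 998.0 N, M_B = 394800 N·mm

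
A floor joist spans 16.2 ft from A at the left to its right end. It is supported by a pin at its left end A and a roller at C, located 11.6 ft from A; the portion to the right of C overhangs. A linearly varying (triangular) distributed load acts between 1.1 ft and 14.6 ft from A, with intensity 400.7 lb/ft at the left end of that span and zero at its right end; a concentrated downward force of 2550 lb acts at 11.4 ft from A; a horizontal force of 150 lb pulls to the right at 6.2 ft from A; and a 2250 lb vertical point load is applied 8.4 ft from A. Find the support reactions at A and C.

Resultant of the triangular load: ½ × 400.7 × 13.5 = 2704.725 lb, acting at 5.6 ft from A (one-third of the span from the peak).
Taking moments about A: C_y·11.6 − (½·400.7·13.5)·5.6 − 2550·11.4 − 2250·8.4 = 0 → C_y = 63116.46/11.6 = 5441.07 ≈ 5441 lb.
ΣF_y = 0: A_y + 5441.07 − ½·400.7·13.5 − 2550 − 2250 = 0 → A_y = 2064 lb.
ΣF_x = 0: A_x + 150 = 0 → A_x = -150.0 lb.

A_x = -150.0 lb, A_y = 2064 lb, C_y = 5441 lb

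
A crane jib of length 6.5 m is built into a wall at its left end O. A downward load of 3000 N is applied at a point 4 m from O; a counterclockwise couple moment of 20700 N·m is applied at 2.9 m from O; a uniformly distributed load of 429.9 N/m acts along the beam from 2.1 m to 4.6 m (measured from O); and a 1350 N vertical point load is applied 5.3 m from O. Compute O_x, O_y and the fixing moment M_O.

O_x = 0, O_y = 5425 N, M_O = 2055 N·m

Resultant of the distributed load: 429.9 × 2.5 = 1074.75 N at 3.35 m from O.
ΣF_x = 0: O_x = 0.
ΣF_y = 0: O_y − 3000 − 429.9·2.5 − 1350 = 0 → O_y = 5425 N.
ΣM about O: M_O − 3000·4 + 20700 − (429.9·2.5)·3.35 − 1350·5.3 = 0 → M_O = 2055 N·m.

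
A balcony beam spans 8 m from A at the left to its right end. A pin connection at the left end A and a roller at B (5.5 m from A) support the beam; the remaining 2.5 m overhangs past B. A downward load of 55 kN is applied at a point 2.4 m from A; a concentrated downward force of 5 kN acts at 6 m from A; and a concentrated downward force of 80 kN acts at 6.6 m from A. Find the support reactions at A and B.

Taking moments about A: B_y·5.5 − 55·2.4 − 5·6 − 80·6.6 = 0 → B_y = 690/5.5 = 125.455 ≈ 125.5 kN.
ΣF_y = 0: A_y + 125.455 − 55 − 5 − 80 = 0 → A_y = 14.55 kN.
ΣF_x = 0: no horizontal applied forces, so A_x = 0.

A_x = 0, A_y = 14.55 kN, B_y = 125.5 kN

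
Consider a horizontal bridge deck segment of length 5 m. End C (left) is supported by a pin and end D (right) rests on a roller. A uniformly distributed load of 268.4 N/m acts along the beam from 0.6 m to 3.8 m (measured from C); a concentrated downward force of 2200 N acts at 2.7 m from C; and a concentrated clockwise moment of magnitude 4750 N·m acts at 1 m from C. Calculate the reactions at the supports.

C_x = 0, C_y = 543.0 N, D_y = 2516 N

Resultant of the distributed load: 268.4 × 3.2 = 858.88 N at 2.2 m from C.
Taking moments about C: D_y·5 − (268.4·3.2)·2.2 − 2200·2.7 − 4750 = 0 → D_y = 12579.536/5 = 2515.91 ≈ 2516 N.
ΣF_y = 0: C_y + 2515.91 − 268.4·3.2 − 2200 = 0 → C_y = 543.0 N.
ΣF_x = 0: no horizontal applied forces, so C_x = 0.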